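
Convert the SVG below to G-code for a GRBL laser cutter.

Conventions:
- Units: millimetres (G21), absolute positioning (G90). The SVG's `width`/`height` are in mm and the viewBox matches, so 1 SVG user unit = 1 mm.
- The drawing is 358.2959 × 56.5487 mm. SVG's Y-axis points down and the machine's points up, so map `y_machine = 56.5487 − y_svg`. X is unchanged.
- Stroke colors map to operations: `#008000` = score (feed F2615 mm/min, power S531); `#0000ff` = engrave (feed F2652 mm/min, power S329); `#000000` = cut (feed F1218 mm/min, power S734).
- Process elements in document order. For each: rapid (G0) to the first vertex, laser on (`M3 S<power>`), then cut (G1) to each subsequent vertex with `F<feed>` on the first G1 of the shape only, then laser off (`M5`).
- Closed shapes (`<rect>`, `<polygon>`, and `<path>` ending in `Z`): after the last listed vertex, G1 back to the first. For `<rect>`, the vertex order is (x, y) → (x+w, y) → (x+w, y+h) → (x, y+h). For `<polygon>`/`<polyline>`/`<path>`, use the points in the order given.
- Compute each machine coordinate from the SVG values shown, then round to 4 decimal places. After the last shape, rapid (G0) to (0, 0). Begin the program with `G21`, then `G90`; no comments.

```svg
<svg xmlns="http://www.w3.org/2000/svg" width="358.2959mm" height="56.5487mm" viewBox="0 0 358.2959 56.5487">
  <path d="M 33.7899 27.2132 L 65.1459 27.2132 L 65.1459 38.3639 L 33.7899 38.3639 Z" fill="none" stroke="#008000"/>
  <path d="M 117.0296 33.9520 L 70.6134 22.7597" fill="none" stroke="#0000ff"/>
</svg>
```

viewBox `0 0 358.2959 56.5487` with mm width/height → 1 unit = 1 mm. Flip: y_m = 56.5487 − y_svg.

**Shape 1** — `<path>` rectangle, stroke `#008000` → score (S531, F2615). Machine vertices: (33.7899,29.3355) → (65.1459,29.3355) → (65.1459,18.1848) → (33.7899,18.1848) → (33.7899,29.3355). Closed: final G1 returns to the first vertex.

**Shape 2** — `<path>` line segment, stroke `#0000ff` → engrave (S329, F2652). Machine vertices: (117.0296,22.5967) → (70.6134,33.7890). Open path.

G21
G90
G0 X33.7899 Y29.3355
M3 S531
G1 X65.1459 Y29.3355 F2615
G1 X65.1459 Y18.1848
G1 X33.7899 Y18.1848
G1 X33.7899 Y29.3355
M5
G0 X117.0296 Y22.5967
M3 S329
G1 X70.6134 Y33.7890 F2652
M5
G0 X0.0000 Y0.0000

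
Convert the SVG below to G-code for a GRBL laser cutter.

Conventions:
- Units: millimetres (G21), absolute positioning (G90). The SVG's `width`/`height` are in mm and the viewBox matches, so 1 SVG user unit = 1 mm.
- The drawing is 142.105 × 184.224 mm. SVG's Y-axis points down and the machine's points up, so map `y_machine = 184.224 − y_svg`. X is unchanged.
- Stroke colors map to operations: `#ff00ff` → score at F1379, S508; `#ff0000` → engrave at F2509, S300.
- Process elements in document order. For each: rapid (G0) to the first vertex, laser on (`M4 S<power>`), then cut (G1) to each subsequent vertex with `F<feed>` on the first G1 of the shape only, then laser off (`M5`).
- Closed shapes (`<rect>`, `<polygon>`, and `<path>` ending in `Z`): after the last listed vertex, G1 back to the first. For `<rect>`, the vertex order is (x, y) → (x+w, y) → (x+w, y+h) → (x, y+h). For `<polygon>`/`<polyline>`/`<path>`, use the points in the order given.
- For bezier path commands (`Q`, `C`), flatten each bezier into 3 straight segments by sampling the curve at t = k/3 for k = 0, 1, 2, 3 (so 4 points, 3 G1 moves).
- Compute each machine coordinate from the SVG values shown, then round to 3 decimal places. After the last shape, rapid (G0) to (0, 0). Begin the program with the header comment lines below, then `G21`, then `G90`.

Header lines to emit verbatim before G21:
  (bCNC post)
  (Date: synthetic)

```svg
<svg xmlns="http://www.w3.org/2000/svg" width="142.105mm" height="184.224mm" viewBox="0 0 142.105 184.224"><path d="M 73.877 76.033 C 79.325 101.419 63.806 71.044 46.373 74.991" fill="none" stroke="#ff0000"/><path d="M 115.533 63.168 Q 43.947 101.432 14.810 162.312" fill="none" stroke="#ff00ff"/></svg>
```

Since the viewBox matches the mm dimensions, user units are millimetres directly. The only transform is the Y-flip y_m = 184.224 − y_svg.

Shape 1 is a cubic bezier drawn with `<path>`. Its stroke #ff0000 means engrave at S300, F2509. After flipping Y the toolpath is (73.877,108.191) → (73.042,98.056) → (62.462,105.076) → (46.373,109.233).

Shape 2 is a quadratic bezier drawn with `<path>`. Its stroke #ff00ff means score at S508, F1379. After flipping Y the toolpath is (115.533,121.056) → (72.526,93.034) → (38.951,59.986) → (14.810,21.912).

(bCNC post)
(Date: synthetic)
G21
G90
G0 X73.877 Y108.191
M4 S300
G1 X73.042 Y98.056 F2509
G1 X62.462 Y105.076
G1 X46.373 Y109.233
M5
G0 X115.533 Y121.056
M4 S508
G1 X72.526 Y93.034 F1379
G1 X38.951 Y59.986
G1 X14.810 Y21.912
M5
G0 X0.000 Y0.000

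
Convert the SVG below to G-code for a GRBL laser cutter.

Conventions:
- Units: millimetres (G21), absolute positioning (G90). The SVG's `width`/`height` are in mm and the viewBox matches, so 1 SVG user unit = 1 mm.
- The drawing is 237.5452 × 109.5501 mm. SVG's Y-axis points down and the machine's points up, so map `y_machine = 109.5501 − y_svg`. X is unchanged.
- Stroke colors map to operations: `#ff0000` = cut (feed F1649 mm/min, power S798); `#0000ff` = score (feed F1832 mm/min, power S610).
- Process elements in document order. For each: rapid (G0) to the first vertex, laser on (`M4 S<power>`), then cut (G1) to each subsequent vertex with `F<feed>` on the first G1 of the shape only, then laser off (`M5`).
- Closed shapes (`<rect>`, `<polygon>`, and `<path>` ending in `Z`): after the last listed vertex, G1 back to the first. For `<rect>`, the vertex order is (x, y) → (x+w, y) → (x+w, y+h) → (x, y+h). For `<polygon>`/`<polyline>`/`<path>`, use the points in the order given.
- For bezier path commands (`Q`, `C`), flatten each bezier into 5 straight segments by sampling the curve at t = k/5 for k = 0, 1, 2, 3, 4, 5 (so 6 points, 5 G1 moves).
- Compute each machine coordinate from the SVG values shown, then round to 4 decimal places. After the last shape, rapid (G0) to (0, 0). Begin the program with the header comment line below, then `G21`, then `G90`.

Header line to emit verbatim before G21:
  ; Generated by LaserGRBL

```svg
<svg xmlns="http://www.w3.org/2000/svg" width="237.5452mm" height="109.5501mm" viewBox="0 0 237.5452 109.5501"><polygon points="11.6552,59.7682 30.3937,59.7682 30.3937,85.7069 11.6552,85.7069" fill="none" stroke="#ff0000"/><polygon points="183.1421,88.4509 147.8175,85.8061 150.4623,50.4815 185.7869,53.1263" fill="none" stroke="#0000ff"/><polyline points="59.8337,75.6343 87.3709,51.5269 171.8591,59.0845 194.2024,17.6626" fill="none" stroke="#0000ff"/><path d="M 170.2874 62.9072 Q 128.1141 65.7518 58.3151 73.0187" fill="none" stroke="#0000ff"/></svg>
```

; Generated by LaserGRBL
G21
G90
G0 X11.6552 Y49.7819
M4 S798
G1 X30.3937 Y49.7819 F1649
G1 X30.3937 Y23.8432
G1 X11.6552 Y23.8432
G1 X11.6552 Y49.7819
M5
G0 X183.1421 Y21.0992
M4 S610
G1 X147.8175 Y23.7440 F1832
G1 X150.4623 Y59.0686
G1 X185.7869 Y56.4238
G1 X183.1421 Y21.0992
M5
G0 X59.8337 Y33.9158
M4 S610
G1 X87.3709 Y58.0232 F1832
G1 X171.8591 Y50.4656
G1 X194.2024 Y91.8875
M5
G0 X170.2874 Y46.6429
M4 S610
G1 X152.3131 Y45.3282 F1832
G1 X132.1286 Y43.6597
G1 X109.7342 Y41.6374
G1 X85.1297 Y39.2613
G1 X58.3151 Y36.5314
M5
G0 X0.0000 Y0.0000

1 u = 1 mm; y_m = 109.5501 − y.

[1] `<polygon>` rectangle, #ff0000→cut S798 F1649: (11.6552,49.7819) → (30.3937,49.7819) → (30.3937,23.8432) → (11.6552,23.8432) → (11.6552,49.7819) (closed)

[2] `<polygon>` regular polygon, #0000ff→score S610 F1832: (183.1421,21.0992) → (147.8175,23.7440) → (150.4623,59.0686) → (185.7869,56.4238) → (183.1421,21.0992) (closed)

[3] `<polyline>` open polyline, #0000ff→score S610 F1832: (59.8337,33.9158) → (87.3709,58.0232) → (171.8591,50.4656) → (194.2024,91.8875)

[4] `<path>` quadratic bezier, #0000ff→score S610 F1832: (170.2874,46.6429) → (152.3131,45.3282) → (132.1286,43.6597) → (109.7342,41.6374) → (85.1297,39.2613) → (58.3151,36.5314)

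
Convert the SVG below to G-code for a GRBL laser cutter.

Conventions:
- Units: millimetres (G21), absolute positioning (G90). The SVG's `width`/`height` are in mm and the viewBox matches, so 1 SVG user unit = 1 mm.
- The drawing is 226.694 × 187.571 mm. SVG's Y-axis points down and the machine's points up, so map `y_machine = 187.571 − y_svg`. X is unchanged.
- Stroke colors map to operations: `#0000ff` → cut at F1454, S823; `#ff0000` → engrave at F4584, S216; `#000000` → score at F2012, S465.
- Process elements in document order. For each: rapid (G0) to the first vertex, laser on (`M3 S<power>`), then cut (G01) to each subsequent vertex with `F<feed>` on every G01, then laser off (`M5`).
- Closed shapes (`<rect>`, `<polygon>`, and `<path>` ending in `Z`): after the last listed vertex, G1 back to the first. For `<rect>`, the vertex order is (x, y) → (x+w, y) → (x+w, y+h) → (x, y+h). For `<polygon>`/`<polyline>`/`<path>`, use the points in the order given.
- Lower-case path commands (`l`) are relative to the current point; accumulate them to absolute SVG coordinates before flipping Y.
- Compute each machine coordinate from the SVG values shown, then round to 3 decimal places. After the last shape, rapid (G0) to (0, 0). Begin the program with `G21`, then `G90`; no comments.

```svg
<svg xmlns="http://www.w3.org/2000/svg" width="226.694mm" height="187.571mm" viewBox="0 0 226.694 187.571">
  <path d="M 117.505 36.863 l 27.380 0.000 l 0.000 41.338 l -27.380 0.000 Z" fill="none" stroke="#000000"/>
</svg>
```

Since the viewBox matches the mm dimensions, user units are millimetres directly. The only transform is the Y-flip y_m = 187.571 − y_svg.

Shape 1 is a rectangle drawn with `<path>`. Its stroke #000000 means score at S465, F2012. After flipping Y the toolpath is (117.505,150.708) → (144.885,150.708) → (144.885,109.370) → (117.505,109.370) → (117.505,150.708), returning to the start.

G21
G90
G0 X117.505 Y150.708
M3 S465
G01 X144.885 Y150.708 F2012
G01 X144.885 Y109.370 F2012
G01 X117.505 Y109.370 F2012
G01 X117.505 Y150.708 F2012
M5
G0 X0.000 Y0.000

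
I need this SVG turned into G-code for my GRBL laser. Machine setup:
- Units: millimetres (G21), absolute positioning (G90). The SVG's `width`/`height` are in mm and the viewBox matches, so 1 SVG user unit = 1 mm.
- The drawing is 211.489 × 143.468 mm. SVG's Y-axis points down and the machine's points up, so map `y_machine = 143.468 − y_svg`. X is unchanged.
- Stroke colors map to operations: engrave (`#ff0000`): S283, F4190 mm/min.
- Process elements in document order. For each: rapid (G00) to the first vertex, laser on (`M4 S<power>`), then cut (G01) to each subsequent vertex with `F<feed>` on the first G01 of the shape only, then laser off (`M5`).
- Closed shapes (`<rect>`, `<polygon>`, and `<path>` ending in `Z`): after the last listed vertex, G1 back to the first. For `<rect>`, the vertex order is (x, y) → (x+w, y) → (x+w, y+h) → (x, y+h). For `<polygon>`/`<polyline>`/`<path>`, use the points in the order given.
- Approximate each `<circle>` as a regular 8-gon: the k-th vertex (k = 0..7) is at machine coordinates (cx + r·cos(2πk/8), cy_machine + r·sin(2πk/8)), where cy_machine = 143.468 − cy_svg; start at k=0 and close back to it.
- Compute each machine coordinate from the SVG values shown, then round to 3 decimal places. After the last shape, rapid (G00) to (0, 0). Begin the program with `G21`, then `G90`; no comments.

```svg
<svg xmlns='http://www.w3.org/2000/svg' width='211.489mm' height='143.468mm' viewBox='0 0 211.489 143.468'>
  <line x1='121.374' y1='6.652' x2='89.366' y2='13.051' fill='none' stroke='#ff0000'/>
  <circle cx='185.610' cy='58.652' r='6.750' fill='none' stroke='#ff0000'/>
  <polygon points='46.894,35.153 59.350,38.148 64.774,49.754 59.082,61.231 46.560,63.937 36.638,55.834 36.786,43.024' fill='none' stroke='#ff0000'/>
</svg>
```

G21
G90
G00 X121.374 Y136.816
M4 S283
G01 X89.366 Y130.417 F4190
M5
G00 X192.360 Y84.816
M4 S283
G01 X190.383 Y89.589 F4190
G01 X185.610 Y91.566
G01 X180.837 Y89.589
G01 X178.860 Y84.816
G01 X180.837 Y80.043
G01 X185.610 Y78.066
G01 X190.383 Y80.043
G01 X192.360 Y84.816
M5
G00 X46.894 Y108.315
M4 S283
G01 X59.350 Y105.320 F4190
G01 X64.774 Y93.714
G01 X59.082 Y82.237
G01 X46.560 Y79.531
G01 X36.638 Y87.634
G01 X36.786 Y100.444
G01 X46.894 Y108.315
M5
G00 X0.000 Y0.000

Since the viewBox matches the mm dimensions, user units are millimetres directly. The only transform is the Y-flip y_m = 143.468 − y_svg.

Shape 1 is a line segment drawn with `<line>`. Its stroke #ff0000 means engrave at S283, F4190. After flipping Y the toolpath is (121.374,136.816) → (89.366,130.417).

Shape 2 is a circle drawn with `<circle>`. Its stroke #ff0000 means engrave at S283, F4190. After flipping Y the toolpath is (192.360,84.816) → (190.383,89.589) → (185.610,91.566) → (180.837,89.589) → (178.860,84.816) → (180.837,80.043) → (185.610,78.066) → (190.383,80.043) → (192.360,84.816), returning to the start.

Shape 3 is a regular polygon drawn with `<polygon>`. Its stroke #ff0000 means engrave at S283, F4190. After flipping Y the toolpath is (46.894,108.315) → (59.350,105.320) → (64.774,93.714) → (59.082,82.237) → (46.560,79.531) → (36.638,87.634) → (36.786,100.444) → (46.894,108.315), returning to the start.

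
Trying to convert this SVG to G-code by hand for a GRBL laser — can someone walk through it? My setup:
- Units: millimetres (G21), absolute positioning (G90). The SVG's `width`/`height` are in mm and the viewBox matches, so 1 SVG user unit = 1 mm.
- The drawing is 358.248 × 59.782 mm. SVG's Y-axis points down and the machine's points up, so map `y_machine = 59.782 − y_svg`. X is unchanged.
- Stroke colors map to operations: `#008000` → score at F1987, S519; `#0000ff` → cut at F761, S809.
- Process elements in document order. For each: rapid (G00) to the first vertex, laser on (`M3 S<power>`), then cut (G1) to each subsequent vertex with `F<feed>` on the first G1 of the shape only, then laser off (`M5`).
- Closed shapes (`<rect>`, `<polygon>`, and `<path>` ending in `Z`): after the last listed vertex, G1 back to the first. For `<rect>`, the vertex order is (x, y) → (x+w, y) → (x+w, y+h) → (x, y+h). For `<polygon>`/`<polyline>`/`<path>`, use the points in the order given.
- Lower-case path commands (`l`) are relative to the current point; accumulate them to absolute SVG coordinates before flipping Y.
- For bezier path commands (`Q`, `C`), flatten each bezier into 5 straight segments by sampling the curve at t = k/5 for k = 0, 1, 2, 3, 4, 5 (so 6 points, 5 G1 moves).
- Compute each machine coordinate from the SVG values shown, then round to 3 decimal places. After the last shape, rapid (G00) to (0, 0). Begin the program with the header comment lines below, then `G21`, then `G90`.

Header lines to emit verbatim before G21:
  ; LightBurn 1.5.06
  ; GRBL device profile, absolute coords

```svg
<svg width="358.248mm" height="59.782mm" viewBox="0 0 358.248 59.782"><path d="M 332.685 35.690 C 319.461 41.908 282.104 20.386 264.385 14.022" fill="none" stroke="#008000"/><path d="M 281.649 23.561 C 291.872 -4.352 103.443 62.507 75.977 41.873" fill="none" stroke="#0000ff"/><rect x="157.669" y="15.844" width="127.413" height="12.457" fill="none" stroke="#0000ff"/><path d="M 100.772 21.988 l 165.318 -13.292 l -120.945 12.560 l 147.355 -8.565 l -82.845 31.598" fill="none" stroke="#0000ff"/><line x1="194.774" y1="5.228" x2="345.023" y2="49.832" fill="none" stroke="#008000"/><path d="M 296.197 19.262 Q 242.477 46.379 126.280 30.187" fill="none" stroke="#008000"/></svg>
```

; LightBurn 1.5.06
; GRBL device profile, absolute coords
G21
G90
G00 X332.685 Y24.092
M3 S519
G1 X322.205 Y23.347 F1987
G1 X308.034 Y27.200
G1 X292.273 Y33.593
G1 X277.023 Y40.466
G1 X264.385 Y45.760
M5
G00 X281.649 Y36.221
M3 S809
G1 X266.821 Y43.054 F761
G1 X221.579 Y35.891
G1 X163.183 Y23.480
G1 X108.895 Y14.570
G1 X75.977 Y17.909
M5
G00 X157.669 Y43.938
M3 S809
G1 X285.082 Y43.938 F761
G1 X285.082 Y31.481
G1 X157.669 Y31.481
G1 X157.669 Y43.938
M5
G00 X100.772 Y37.794
M3 S809
G1 X266.090 Y51.086 F761
G1 X145.145 Y38.526
G1 X292.500 Y47.091
G1 X209.655 Y15.493
M5
G00 X194.774 Y54.554
M3 S519
G1 X345.023 Y9.950 F1987
M5
G00 X296.197 Y40.520
M3 S519
G1 X272.210 Y31.406 F1987
G1 X243.225 Y25.756
G1 X209.241 Y23.571
G1 X170.260 Y24.851
G1 X126.280 Y29.595
M5
G00 X0.000 Y0.000

Since the viewBox matches the mm dimensions, user units are millimetres directly. The only transform is the Y-flip y_m = 59.782 − y_svg.

Shape 1 is a cubic bezier drawn with `<path>`. Its stroke #008000 means score at S519, F1987. After flipping Y the toolpath is (332.685,24.092) → (322.205,23.347) → (308.034,27.200) → (292.273,33.593) → (277.023,40.466) → (264.385,45.760).

Shape 2 is a cubic bezier drawn with `<path>`. Its stroke #0000ff means cut at S809, F761. After flipping Y the toolpath is (281.649,36.221) → (266.821,43.054) → (221.579,35.891) → (163.183,23.480) → (108.895,14.570) → (75.977,17.909).

Shape 3 is a rectangle drawn with `<rect>`. Its stroke #0000ff means cut at S809, F761. After flipping Y the toolpath is (157.669,43.938) → (285.082,43.938) → (285.082,31.481) → (157.669,31.481) → (157.669,43.938), returning to the start.

Shape 4 is a open polyline drawn with `<path>`. Its stroke #0000ff means cut at S809, F761. After flipping Y the toolpath is (100.772,37.794) → (266.090,51.086) → (145.145,38.526) → (292.500,47.091) → (209.655,15.493).

Shape 5 is a line segment drawn with `<line>`. Its stroke #008000 means score at S519, F1987. After flipping Y the toolpath is (194.774,54.554) → (345.023,9.950).

Shape 6 is a quadratic bezier drawn with `<path>`. Its stroke #008000 means score at S519, F1987. After flipping Y the toolpath is (296.197,40.520) → (272.210,31.406) → (243.225,25.756) → (209.241,23.571) → (170.260,24.851) → (126.280,29.595).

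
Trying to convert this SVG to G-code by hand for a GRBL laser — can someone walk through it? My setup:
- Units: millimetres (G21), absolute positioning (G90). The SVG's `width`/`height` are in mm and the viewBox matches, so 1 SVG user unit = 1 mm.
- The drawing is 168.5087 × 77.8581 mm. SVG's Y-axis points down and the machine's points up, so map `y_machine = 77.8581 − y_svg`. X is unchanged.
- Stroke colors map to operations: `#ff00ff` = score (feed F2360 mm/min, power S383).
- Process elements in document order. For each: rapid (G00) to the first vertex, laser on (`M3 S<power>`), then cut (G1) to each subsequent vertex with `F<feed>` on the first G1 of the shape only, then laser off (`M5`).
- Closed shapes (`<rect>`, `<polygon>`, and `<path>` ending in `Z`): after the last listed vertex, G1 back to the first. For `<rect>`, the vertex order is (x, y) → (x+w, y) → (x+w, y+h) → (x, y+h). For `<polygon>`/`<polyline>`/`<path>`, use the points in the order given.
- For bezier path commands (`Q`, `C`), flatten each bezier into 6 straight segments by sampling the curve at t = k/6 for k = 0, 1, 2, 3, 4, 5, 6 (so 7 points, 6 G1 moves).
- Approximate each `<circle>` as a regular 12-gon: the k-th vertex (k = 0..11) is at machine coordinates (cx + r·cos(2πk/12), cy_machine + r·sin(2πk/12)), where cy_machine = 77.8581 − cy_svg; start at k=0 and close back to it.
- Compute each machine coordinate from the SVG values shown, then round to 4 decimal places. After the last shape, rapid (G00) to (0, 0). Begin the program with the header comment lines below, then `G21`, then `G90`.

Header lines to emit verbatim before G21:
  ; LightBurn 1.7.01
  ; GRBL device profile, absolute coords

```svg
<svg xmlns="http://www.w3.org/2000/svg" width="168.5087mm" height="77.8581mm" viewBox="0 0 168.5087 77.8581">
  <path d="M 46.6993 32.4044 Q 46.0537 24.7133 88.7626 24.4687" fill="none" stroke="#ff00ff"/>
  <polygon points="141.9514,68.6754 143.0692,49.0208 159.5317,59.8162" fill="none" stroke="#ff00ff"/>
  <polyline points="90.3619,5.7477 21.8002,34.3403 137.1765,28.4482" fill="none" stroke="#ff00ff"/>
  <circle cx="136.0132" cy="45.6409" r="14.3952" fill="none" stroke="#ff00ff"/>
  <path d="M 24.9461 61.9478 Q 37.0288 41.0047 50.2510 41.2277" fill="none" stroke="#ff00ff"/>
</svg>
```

1 u = 1 mm; y_m = 77.8581 − y.

[1] `<path>` quadratic bezier, #ff00ff→score S383 F2360: (46.6993,45.4537) → (47.6884,47.8106) → (51.0861,49.7537) → (56.8923,51.2832) → (65.1072,52.3989) → (75.7306,53.1010) → (88.7626,53.3894)

[2] `<polygon>` regular polygon, #ff00ff→score S383 F2360: (141.9514,9.1827) → (143.0692,28.8373) → (159.5317,18.0419) → (141.9514,9.1827) (closed)

[3] `<polyline>` open polyline, #ff00ff→score S383 F2360: (90.3619,72.1104) → (21.8002,43.5178) → (137.1765,49.4099)

[4] `<circle>` circle, #ff00ff→score S383 F2360: (150.4084,32.2172) → (148.4798,39.4148) → (143.2108,44.6838) → (136.0132,46.6124) → (128.8156,44.6838) → (123.5466,39.4148) → (121.6180,32.2172) → (123.5466,25.0196) → (128.8156,19.7506) → (136.0132,17.8220) → (143.2108,19.7506) → (148.4798,25.0196) → (150.4084,32.2172) (closed)

[5] `<path>` quadratic bezier, #ff00ff→score S383 F2360: (24.9461,15.9103) → (29.0053,22.3034) → (33.1278,27.5206) → (37.3137,31.5619) → (41.5628,34.4273) → (45.8753,36.1168) → (50.2510,36.6304)

; LightBurn 1.7.01
; GRBL device profile, absolute coords
G21
G90
G00 X46.6993 Y45.4537
M3 S383
G1 X47.6884 Y47.8106 F2360
G1 X51.0861 Y49.7537
G1 X56.8923 Y51.2832
G1 X65.1072 Y52.3989
G1 X75.7306 Y53.1010
G1 X88.7626 Y53.3894
M5
G00 X141.9514 Y9.1827
M3 S383
G1 X143.0692 Y28.8373 F2360
G1 X159.5317 Y18.0419
G1 X141.9514 Y9.1827
M5
G00 X90.3619 Y72.1104
M3 S383
G1 X21.8002 Y43.5178 F2360
G1 X137.1765 Y49.4099
M5
G00 X150.4084 Y32.2172
M3 S383
G1 X148.4798 Y39.4148 F2360
G1 X143.2108 Y44.6838
G1 X136.0132 Y46.6124
G1 X128.8156 Y44.6838
G1 X123.5466 Y39.4148
G1 X121.6180 Y32.2172
G1 X123.5466 Y25.0196
G1 X128.8156 Y19.7506
G1 X136.0132 Y17.8220
G1 X143.2108 Y19.7506
G1 X148.4798 Y25.0196
G1 X150.4084 Y32.2172
M5
G00 X24.9461 Y15.9103
M3 S383
G1 X29.0053 Y22.3034 F2360
G1 X33.1278 Y27.5206
G1 X37.3137 Y31.5619
G1 X41.5628 Y34.4273
G1 X45.8753 Y36.1168
G1 X50.2510 Y36.6304
M5
G00 X0.0000 Y0.0000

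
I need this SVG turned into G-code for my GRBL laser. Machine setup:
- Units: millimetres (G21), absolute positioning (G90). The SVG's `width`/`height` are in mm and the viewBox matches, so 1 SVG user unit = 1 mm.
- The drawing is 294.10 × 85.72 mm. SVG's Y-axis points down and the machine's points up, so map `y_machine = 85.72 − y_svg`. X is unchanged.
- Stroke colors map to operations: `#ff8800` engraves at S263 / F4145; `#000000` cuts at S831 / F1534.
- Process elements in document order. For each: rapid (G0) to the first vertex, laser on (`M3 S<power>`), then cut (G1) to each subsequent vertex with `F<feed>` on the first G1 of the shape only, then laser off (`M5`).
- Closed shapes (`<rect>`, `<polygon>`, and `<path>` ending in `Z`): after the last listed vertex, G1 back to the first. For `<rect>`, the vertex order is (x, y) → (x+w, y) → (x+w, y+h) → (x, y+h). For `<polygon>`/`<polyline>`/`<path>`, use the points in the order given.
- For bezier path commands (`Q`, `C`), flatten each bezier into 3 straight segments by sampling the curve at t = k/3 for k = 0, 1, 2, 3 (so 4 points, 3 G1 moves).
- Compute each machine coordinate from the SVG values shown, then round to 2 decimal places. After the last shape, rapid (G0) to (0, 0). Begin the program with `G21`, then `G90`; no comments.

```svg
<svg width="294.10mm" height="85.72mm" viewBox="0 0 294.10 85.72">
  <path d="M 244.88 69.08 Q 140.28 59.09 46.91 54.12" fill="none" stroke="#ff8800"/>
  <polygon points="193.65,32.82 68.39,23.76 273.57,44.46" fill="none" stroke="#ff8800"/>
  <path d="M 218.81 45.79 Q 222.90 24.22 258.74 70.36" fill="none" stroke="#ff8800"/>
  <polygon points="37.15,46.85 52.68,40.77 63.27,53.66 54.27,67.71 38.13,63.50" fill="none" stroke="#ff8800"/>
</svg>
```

G21
G90
G0 X244.88 Y16.64
M3 S263
G1 X176.39 Y22.74 F4145
G1 X110.40 Y27.73
G1 X46.91 Y31.60
M5
G0 X193.65 Y52.90
M3 S263
G1 X68.39 Y61.96 F4145
G1 X273.57 Y41.26
G1 X193.65 Y52.90
M5
G0 X218.81 Y39.93
M3 S263
G1 X225.06 Y46.79 F4145
G1 X238.37 Y38.60
G1 X258.74 Y15.36
M5
G0 X37.15 Y38.87
M3 S263
G1 X52.68 Y44.95 F4145
G1 X63.27 Y32.06
G1 X54.27 Y18.01
G1 X38.13 Y22.22
G1 X37.15 Y38.87
M5
G0 X0.00 Y0.00

1 u = 1 mm; y_m = 85.72 − y.

[1] `<path>` quadratic bezier, #ff8800→engrave S263 F4145: (244.88,16.64) → (176.39,22.74) → (110.40,27.73) → (46.91,31.60)

[2] `<polygon>` closed polygon, #ff8800→engrave S263 F4145: (193.65,52.90) → (68.39,61.96) → (273.57,41.26) → (193.65,52.90) (closed)

[3] `<path>` quadratic bezier, #ff8800→engrave S263 F4145: (218.81,39.93) → (225.06,46.79) → (238.37,38.60) → (258.74,15.36)

[4] `<polygon>` regular polygon, #ff8800→engrave S263 F4145: (37.15,38.87) → (52.68,44.95) → (63.27,32.06) → (54.27,18.01) → (38.13,22.22) → (37.15,38.87) (closed)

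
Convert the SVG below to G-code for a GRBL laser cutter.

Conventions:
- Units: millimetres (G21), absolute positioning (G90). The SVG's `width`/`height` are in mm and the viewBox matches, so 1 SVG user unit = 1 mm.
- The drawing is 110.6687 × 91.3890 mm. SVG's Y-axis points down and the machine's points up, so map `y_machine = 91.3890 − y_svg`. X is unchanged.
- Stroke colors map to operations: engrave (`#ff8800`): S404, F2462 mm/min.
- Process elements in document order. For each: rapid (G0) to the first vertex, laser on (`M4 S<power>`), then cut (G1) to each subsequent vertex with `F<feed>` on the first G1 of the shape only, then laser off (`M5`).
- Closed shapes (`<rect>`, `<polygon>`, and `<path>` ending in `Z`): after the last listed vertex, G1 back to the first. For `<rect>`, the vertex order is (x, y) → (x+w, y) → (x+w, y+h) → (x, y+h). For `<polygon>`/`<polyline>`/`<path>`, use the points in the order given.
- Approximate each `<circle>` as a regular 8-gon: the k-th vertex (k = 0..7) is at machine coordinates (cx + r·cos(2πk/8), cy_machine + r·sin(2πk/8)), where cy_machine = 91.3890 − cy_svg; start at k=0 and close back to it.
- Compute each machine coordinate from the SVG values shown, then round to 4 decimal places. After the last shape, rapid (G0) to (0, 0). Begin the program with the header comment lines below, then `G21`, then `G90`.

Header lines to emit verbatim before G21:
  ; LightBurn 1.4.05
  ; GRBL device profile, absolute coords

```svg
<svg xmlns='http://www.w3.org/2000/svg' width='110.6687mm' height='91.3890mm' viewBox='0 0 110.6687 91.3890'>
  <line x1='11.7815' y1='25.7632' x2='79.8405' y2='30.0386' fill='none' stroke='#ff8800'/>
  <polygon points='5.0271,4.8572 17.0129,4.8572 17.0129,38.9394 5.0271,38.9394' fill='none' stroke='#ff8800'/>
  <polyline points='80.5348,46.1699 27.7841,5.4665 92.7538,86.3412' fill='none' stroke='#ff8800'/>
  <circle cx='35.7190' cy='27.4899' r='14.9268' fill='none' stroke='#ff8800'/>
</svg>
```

viewBox `0 0 110.6687 91.3890` with mm width/height → 1 unit = 1 mm. Flip: y_m = 91.3890 − y_svg.

**Shape 1** — `<line>` line segment, stroke `#ff8800` → engrave (S404, F2462). Machine vertices: (11.7815,65.6258) → (79.8405,61.3504). Open path.

**Shape 2** — `<polygon>` rectangle, stroke `#ff8800` → engrave (S404, F2462). Machine vertices: (5.0271,86.5318) → (17.0129,86.5318) → (17.0129,52.4496) → (5.0271,52.4496) → (5.0271,86.5318). Closed: final G1 returns to the first vertex.

**Shape 3** — `<polyline>` open polyline, stroke `#ff8800` → engrave (S404, F2462). Machine vertices: (80.5348,45.2191) → (27.7841,85.9225) → (92.7538,5.0478). Open path.

**Shape 4** — `<circle>` circle, stroke `#ff8800` → engrave (S404, F2462). Machine vertices: (50.6458,63.8991) → (46.2738,74.4539) → (35.7190,78.8259) → (25.1642,74.4539) → (20.7922,63.8991) → (25.1642,53.3443) → (35.7190,48.9723) → (46.2738,53.3443) → (50.6458,63.8991). Closed: final G1 returns to the first vertex.

; LightBurn 1.4.05
; GRBL device profile, absolute coords
G21
G90
G0 X11.7815 Y65.6258
M4 S404
G1 X79.8405 Y61.3504 F2462
M5
G0 X5.0271 Y86.5318
M4 S404
G1 X17.0129 Y86.5318 F2462
G1 X17.0129 Y52.4496
G1 X5.0271 Y52.4496
G1 X5.0271 Y86.5318
M5
G0 X80.5348 Y45.2191
M4 S404
G1 X27.7841 Y85.9225 F2462
G1 X92.7538 Y5.0478
M5
G0 X50.6458 Y63.8991
M4 S404
G1 X46.2738 Y74.4539 F2462
G1 X35.7190 Y78.8259
G1 X25.1642 Y74.4539
G1 X20.7922 Y63.8991
G1 X25.1642 Y53.3443
G1 X35.7190 Y48.9723
G1 X46.2738 Y53.3443
G1 X50.6458 Y63.8991
M5
G0 X0.0000 Y0.0000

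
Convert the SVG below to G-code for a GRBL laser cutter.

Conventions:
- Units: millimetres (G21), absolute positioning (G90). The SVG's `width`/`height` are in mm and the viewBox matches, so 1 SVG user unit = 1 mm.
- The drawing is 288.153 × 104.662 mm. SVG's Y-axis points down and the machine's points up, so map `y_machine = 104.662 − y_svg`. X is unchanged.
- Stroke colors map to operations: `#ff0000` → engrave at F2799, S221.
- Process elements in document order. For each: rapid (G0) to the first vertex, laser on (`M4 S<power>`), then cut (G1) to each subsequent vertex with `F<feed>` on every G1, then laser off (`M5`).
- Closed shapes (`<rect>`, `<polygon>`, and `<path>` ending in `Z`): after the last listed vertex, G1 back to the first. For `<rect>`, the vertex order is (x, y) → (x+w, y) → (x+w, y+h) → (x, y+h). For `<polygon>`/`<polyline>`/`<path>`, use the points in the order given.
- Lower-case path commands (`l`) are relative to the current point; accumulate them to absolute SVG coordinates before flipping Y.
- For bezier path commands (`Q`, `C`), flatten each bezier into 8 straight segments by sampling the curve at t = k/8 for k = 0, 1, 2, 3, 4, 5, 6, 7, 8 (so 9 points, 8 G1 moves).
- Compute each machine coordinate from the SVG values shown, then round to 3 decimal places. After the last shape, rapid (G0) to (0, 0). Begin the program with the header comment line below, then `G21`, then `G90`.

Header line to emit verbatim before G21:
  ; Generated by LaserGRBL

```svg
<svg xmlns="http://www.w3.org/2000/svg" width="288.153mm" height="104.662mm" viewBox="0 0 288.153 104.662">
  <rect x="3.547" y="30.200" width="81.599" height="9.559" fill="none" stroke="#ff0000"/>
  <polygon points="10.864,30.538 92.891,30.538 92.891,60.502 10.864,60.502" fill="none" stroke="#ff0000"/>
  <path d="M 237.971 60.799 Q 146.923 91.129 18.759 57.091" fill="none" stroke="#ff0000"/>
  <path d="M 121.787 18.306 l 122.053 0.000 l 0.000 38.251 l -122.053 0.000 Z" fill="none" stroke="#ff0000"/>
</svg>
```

; Generated by LaserGRBL
G21
G90
G0 X3.547 Y74.462
M4 S221
G1 X85.146 Y74.462 F2799
G1 X85.146 Y64.903 F2799
G1 X3.547 Y64.903 F2799
G1 X3.547 Y74.462 F2799
M5
G0 X10.864 Y74.124
M4 S221
G1 X92.891 Y74.124 F2799
G1 X92.891 Y44.160 F2799
G1 X10.864 Y44.160 F2799
G1 X10.864 Y74.124 F2799
M5
G0 X237.971 Y43.863
M4 S221
G1 X214.629 Y37.286 F2799
G1 X190.127 Y32.721 F2799
G1 X164.466 Y30.167 F2799
G1 X137.644 Y29.625 F2799
G1 X109.663 Y31.094 F2799
G1 X80.521 Y34.575 F2799
G1 X50.220 Y40.067 F2799
G1 X18.759 Y47.571 F2799
M5
G0 X121.787 Y86.356
M4 S221
G1 X243.840 Y86.356 F2799
G1 X243.840 Y48.105 F2799
G1 X121.787 Y48.105 F2799
G1 X121.787 Y86.356 F2799
M5
G0 X0.000 Y0.000

Since the viewBox matches the mm dimensions, user units are millimetres directly. The only transform is the Y-flip y_m = 104.662 − y_svg.

Shape 1 is a rectangle drawn with `<rect>`. Its stroke #ff0000 means engrave at S221, F2799. After flipping Y the toolpath is (3.547,74.462) → (85.146,74.462) → (85.146,64.903) → (3.547,64.903) → (3.547,74.462), returning to the start.

Shape 2 is a rectangle drawn with `<polygon>`. Its stroke #ff0000 means engrave at S221, F2799. After flipping Y the toolpath is (10.864,74.124) → (92.891,74.124) → (92.891,44.160) → (10.864,44.160) → (10.864,74.124), returning to the start.

Shape 3 is a quadratic bezier drawn with `<path>`. Its stroke #ff0000 means engrave at S221, F2799. After flipping Y the toolpath is (237.971,43.863) → (214.629,37.286) → (190.127,32.721) → (164.466,30.167) → (137.644,29.625) → (109.663,31.094) → (80.521,34.575) → (50.220,40.067) → (18.759,47.571).

Shape 4 is a rectangle drawn with `<path>`. Its stroke #ff0000 means engrave at S221, F2799. After flipping Y the toolpath is (121.787,86.356) → (243.840,86.356) → (243.840,48.105) → (121.787,48.105) → (121.787,86.356), returning to the start.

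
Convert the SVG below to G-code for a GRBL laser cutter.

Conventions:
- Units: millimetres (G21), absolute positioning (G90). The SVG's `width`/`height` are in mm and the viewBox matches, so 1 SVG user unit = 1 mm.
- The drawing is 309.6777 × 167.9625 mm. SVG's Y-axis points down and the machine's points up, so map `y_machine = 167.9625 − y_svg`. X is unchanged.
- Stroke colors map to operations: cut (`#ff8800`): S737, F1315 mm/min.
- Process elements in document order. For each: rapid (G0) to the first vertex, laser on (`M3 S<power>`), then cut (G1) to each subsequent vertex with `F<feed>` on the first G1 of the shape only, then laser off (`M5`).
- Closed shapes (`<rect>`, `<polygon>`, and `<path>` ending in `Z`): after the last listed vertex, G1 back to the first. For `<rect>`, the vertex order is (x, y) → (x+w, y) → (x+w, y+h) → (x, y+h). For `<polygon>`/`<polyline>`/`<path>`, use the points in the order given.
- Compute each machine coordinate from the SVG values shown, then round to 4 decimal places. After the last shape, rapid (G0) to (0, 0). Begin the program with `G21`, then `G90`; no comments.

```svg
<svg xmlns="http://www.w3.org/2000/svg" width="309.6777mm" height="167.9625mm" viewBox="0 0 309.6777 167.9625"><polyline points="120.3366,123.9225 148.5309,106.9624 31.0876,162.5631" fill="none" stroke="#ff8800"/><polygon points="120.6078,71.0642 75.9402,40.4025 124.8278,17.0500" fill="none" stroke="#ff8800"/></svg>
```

Since the viewBox matches the mm dimensions, user units are millimetres directly. The only transform is the Y-flip y_m = 167.9625 − y_svg.

Shape 1 is a open polyline drawn with `<polyline>`. Its stroke #ff8800 means cut at S737, F1315. After flipping Y the toolpath is (120.3366,44.0400) → (148.5309,61.0001) → (31.0876,5.3994).

Shape 2 is a regular polygon drawn with `<polygon>`. Its stroke #ff8800 means cut at S737, F1315. After flipping Y the toolpath is (120.6078,96.8983) → (75.9402,127.5600) → (124.8278,150.9125) → (120.6078,96.8983), returning to the start.

G21
G90
G0 X120.3366 Y44.0400
M3 S737
G1 X148.5309 Y61.0001 F1315
G1 X31.0876 Y5.3994
M5
G0 X120.6078 Y96.8983
M3 S737
G1 X75.9402 Y127.5600 F1315
G1 X124.8278 Y150.9125
G1 X120.6078 Y96.8983
M5
G0 X0.0000 Y0.0000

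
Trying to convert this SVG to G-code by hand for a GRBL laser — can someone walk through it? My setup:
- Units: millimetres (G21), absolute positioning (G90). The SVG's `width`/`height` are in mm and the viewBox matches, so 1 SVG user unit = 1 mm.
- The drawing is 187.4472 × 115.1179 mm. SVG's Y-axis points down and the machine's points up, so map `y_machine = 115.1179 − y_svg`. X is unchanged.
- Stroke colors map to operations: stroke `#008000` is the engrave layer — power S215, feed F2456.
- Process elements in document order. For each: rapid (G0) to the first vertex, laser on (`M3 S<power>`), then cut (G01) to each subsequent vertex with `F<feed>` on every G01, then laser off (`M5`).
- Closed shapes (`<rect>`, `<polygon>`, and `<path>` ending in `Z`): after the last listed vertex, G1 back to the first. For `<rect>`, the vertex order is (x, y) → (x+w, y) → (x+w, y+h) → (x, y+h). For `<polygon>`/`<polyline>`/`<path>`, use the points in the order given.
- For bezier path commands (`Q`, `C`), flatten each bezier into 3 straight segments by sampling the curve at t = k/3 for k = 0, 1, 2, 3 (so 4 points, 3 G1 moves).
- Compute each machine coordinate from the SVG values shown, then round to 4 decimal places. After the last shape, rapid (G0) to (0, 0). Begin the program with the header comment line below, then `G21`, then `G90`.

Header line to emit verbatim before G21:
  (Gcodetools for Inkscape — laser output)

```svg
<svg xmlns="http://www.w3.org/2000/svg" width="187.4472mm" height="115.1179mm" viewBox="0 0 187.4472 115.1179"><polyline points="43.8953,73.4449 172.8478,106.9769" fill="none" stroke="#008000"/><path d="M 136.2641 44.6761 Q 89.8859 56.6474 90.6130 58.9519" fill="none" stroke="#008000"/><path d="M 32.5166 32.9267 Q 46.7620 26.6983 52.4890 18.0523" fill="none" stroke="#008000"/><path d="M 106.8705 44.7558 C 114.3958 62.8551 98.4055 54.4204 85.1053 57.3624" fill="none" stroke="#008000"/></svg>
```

(Gcodetools for Inkscape — laser output)
G21
G90
G0 X43.8953 Y41.6730
M3 S215
G01 X172.8478 Y8.1410 F2456
M5
G0 X136.2641 Y70.4418
M3 S215
G01 X110.5792 Y63.5350 F2456
G01 X95.3622 Y58.7764 F2456
G01 X90.6130 Y56.1660 F2456
M5
G0 X32.5166 Y82.1912
M3 S215
G01 X41.0670 Y86.6121 F2456
G01 X47.7245 Y91.5702 F2456
G01 X52.4890 Y97.0656 F2456
M5
G0 X106.8705 Y70.3621
M3 S215
G01 X107.5278 Y59.7034 F2456
G01 X98.3316 Y58.3094 F2456
G01 X85.1053 Y57.7555 F2456
M5
G0 X0.0000 Y0.0000

1 u = 1 mm; y_m = 115.1179 − y.

[1] `<polyline>` line segment, #008000→engrave S215 F2456: (43.8953,41.6730) → (172.8478,8.1410)

[2] `<path>` quadratic bezier, #008000→engrave S215 F2456: (136.2641,70.4418) → (110.5792,63.5350) → (95.3622,58.7764) → (90.6130,56.1660)

[3] `<path>` quadratic bezier, #008000→engrave S215 F2456: (32.5166,82.1912) → (41.0670,86.6121) → (47.7245,91.5702) → (52.4890,97.0656)

[4] `<path>` cubic bezier, #008000→engrave S215 F2456: (106.8705,70.3621) → (107.5278,59.7034) → (98.3316,58.3094) → (85.1053,57.7555)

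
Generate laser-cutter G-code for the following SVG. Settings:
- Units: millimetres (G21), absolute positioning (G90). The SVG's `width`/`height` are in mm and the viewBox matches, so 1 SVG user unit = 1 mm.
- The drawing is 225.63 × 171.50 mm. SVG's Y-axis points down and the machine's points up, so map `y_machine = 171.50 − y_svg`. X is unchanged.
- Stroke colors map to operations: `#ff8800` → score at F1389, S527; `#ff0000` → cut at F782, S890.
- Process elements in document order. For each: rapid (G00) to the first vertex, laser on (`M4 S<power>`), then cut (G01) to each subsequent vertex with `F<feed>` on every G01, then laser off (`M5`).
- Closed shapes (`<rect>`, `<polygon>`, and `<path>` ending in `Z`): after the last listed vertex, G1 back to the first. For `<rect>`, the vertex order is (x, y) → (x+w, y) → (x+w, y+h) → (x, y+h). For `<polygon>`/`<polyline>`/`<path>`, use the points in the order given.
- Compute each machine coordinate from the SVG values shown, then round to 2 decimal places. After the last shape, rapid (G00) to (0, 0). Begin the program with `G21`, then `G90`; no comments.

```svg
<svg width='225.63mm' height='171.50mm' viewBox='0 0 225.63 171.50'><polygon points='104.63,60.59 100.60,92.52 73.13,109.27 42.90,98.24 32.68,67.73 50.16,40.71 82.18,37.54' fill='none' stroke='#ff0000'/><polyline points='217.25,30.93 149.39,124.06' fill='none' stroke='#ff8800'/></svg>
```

G21
G90
G00 X104.63 Y110.91
M4 S890
G01 X100.60 Y78.98 F782
G01 X73.13 Y62.23 F782
G01 X42.90 Y73.26 F782
G01 X32.68 Y103.77 F782
G01 X50.16 Y130.79 F782
G01 X82.18 Y133.96 F782
G01 X104.63 Y110.91 F782
M5
G00 X217.25 Y140.57
M4 S527
G01 X149.39 Y47.44 F1389
M5
G00 X0.00 Y0.00

1 u = 1 mm; y_m = 171.50 − y.

[1] `<polygon>` regular polygon, #ff0000→cut S890 F782: (104.63,110.91) → (100.60,78.98) → (73.13,62.23) → (42.90,73.26) → (32.68,103.77) → (50.16,130.79) → (82.18,133.96) → (104.63,110.91) (closed)

[2] `<polyline>` line segment, #ff8800→score S527 F1389: (217.25,140.57) → (149.39,47.44)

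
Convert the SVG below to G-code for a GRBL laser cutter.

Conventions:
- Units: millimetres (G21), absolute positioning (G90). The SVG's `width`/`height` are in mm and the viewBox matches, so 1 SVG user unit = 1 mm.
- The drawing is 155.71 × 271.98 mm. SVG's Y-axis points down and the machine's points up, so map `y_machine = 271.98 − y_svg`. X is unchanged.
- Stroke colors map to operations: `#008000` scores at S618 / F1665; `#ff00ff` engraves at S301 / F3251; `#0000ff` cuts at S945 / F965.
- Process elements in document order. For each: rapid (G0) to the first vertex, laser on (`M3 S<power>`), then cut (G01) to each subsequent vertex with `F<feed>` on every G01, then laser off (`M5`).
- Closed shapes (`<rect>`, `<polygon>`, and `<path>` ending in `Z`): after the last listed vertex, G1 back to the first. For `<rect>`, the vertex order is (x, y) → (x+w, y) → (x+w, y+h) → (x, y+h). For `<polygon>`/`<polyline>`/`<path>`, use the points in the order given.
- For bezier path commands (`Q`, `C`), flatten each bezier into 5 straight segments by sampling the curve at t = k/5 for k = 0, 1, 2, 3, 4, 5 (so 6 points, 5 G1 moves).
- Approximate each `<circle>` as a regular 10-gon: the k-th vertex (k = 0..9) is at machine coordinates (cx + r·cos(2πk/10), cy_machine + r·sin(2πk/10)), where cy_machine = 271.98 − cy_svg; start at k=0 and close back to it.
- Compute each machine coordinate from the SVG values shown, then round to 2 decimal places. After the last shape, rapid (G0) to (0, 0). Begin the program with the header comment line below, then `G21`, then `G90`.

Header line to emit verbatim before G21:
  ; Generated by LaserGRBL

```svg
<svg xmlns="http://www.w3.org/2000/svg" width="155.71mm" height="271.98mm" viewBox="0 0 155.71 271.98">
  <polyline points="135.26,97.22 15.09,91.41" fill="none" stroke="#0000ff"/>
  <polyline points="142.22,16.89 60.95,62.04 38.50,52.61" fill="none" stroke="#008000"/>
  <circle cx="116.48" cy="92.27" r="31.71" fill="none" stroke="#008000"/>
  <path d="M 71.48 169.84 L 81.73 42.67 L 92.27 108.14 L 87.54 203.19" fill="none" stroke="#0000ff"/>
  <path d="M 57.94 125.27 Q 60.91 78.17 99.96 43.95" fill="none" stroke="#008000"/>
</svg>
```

Since the viewBox matches the mm dimensions, user units are millimetres directly. The only transform is the Y-flip y_m = 271.98 − y_svg.

Shape 1 is a line segment drawn with `<polyline>`. Its stroke #0000ff means cut at S945, F965. After flipping Y the toolpath is (135.26,174.76) → (15.09,180.57).

Shape 2 is a open polyline drawn with `<polyline>`. Its stroke #008000 means score at S618, F1665. After flipping Y the toolpath is (142.22,255.09) → (60.95,209.94) → (38.50,219.37).

Shape 3 is a circle drawn with `<circle>`. Its stroke #008000 means score at S618, F1665. After flipping Y the toolpath is (148.19,179.71) → (142.13,198.35) → (126.28,209.87) → (106.68,209.87) → (90.83,198.35) → (84.77,179.71) → (90.83,161.07) → (106.68,149.55) → (126.28,149.55) → (142.13,161.07) → (148.19,179.71), returning to the start.

Shape 4 is a open polyline drawn with `<path>`. Its stroke #0000ff means cut at S945, F965. After flipping Y the toolpath is (71.48,102.14) → (81.73,229.31) → (92.27,163.84) → (87.54,68.79).

Shape 5 is a quadratic bezier drawn with `<path>`. Its stroke #008000 means score at S618, F1665. After flipping Y the toolpath is (57.94,146.71) → (60.57,165.03) → (66.09,182.33) → (74.49,198.59) → (85.78,213.83) → (99.96,228.03).

; Generated by LaserGRBL
G21
G90
G0 X135.26 Y174.76
M3 S945
G01 X15.09 Y180.57 F965
M5
G0 X142.22 Y255.09
M3 S618
G01 X60.95 Y209.94 F1665
G01 X38.50 Y219.37 F1665
M5
G0 X148.19 Y179.71
M3 S618
G01 X142.13 Y198.35 F1665
G01 X126.28 Y209.87 F1665
G01 X106.68 Y209.87 F1665
G01 X90.83 Y198.35 F1665
G01 X84.77 Y179.71 F1665
G01 X90.83 Y161.07 F1665
G01 X106.68 Y149.55 F1665
G01 X126.28 Y149.55 F1665
G01 X142.13 Y161.07 F1665
G01 X148.19 Y179.71 F1665
M5
G0 X71.48 Y102.14
M3 S945
G01 X81.73 Y229.31 F965
G01 X92.27 Y163.84 F965
G01 X87.54 Y68.79 F965
M5
G0 X57.94 Y146.71
M3 S618
G01 X60.57 Y165.03 F1665
G01 X66.09 Y182.33 F1665
G01 X74.49 Y198.59 F1665
G01 X85.78 Y213.83 F1665
G01 X99.96 Y228.03 F1665
M5
G0 X0.00 Y0.00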